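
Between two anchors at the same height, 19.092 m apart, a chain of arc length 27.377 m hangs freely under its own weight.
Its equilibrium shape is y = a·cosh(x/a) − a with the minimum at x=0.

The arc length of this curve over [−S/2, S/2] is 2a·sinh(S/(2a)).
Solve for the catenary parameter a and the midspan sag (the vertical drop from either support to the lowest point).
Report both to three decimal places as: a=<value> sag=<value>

a=6.268 sag=8.787

seed: a₀ = √(S³/(24(L−S))) = √(19.092³/(24·8.285)) = 5.915960
iter 1: u=1.613601  f(a)=+1.148e+00  f'(a)=-3.601e+00  a ← 5.915960 − (+1.148e+00/-3.601e+00) = 6.234709
iter 2: u=1.531106  f(a)=+9.930e-02  f'(a)=-3.003e+00  a ← 6.234709 − (+9.930e-02/-3.003e+00) = 6.267778
iter 3: u=1.523028  f(a)=+8.986e-04  f'(a)=-2.949e+00  a ← 6.267778 − (+8.986e-04/-2.949e+00) = 6.268083
iter 4: u=1.522954  f(a)=+7.505e-08  f'(a)=-2.948e+00  a ← 6.268083 − (+7.505e-08/-2.948e+00) = 6.268083
iter 5: u=1.522954  f(a)=+3.553e-15  f'(a)=-2.948e+00  a ← 6.268083 − (+3.553e-15/-2.948e+00) = 6.268083
converged: |Δa| < 1e-12 after 5 iterations
sag = a·(cosh(S/(2a)) − 1) = 6.268083·(cosh(1.522954) − 1) = 8.787278
T_max/T_min = cosh(S/(2a)) = 2.401908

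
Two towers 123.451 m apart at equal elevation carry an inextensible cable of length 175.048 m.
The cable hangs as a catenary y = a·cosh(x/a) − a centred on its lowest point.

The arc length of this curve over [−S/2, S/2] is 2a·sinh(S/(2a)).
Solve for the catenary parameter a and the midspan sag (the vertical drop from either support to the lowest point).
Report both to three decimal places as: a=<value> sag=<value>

a=41.220 sag=55.525

seed: a₀ = √(S³/(24(L−S))) = √(123.451³/(24·51.597)) = 38.978406
iter 1: u=1.583582  f(a)=+6.870e+00  f'(a)=-3.374e+00  a ← 38.978406 − (+6.870e+00/-3.374e+00) = 41.014644
iter 2: u=1.504962  f(a)=+5.750e-01  f'(a)=-2.831e+00  a ← 41.014644 − (+5.750e-01/-2.831e+00) = 41.217796
iter 3: u=1.497545  f(a)=+4.842e-03  f'(a)=-2.783e+00  a ← 41.217796 − (+4.842e-03/-2.783e+00) = 41.219536
iter 4: u=1.497482  f(a)=+3.497e-07  f'(a)=-2.783e+00  a ← 41.219536 − (+3.497e-07/-2.783e+00) = 41.219536
iter 5: u=1.497482  f(a)=+0.000e+00  f'(a)=-2.783e+00  a ← 41.219536 − (+0.000e+00/-2.783e+00) = 41.219536
converged: |Δa| < 1e-12 after 5 iterations
sag = a·(cosh(S/(2a)) − 1) = 41.219536·(cosh(1.497482) − 1) = 55.524977
T_max/T_min = cosh(S/(2a)) = 2.347055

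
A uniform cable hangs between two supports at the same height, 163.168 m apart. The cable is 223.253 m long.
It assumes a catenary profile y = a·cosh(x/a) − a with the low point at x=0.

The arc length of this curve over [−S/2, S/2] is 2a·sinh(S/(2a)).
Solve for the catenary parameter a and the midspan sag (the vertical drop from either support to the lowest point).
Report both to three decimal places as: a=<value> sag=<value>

seed: a₀ = √(S³/(24(L−S))) = √(163.168³/(24·60.085)) = 54.886284
iter 1: u=1.486419  f(a)=+6.998e+00  f'(a)=-2.713e+00  a ← 54.886284 − (+6.998e+00/-2.713e+00) = 57.465699
iter 2: u=1.419699  f(a)=+5.235e-01  f'(a)=-2.321e+00  a ← 57.465699 − (+5.235e-01/-2.321e+00) = 57.691279
iter 3: u=1.414148  f(a)=+3.454e-03  f'(a)=-2.290e+00  a ← 57.691279 − (+3.454e-03/-2.290e+00) = 57.692787
iter 4: u=1.414111  f(a)=+1.526e-07  f'(a)=-2.290e+00  a ← 57.692787 − (+1.526e-07/-2.290e+00) = 57.692787
iter 5: u=1.414111  f(a)=+2.842e-14  f'(a)=-2.290e+00  a ← 57.692787 − (+2.842e-14/-2.290e+00) = 57.692787
converged: |Δa| < 1e-12 after 5 iterations
sag = a·(cosh(S/(2a)) − 1) = 57.692787·(cosh(1.414111) − 1) = 67.961235
T_max/T_min = cosh(S/(2a)) = 2.177985

a=57.693 sag=67.961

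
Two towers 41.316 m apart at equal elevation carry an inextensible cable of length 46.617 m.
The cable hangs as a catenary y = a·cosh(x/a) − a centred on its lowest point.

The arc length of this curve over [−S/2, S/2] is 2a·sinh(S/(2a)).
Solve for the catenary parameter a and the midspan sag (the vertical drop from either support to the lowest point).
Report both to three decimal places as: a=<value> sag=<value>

seed: a₀ = √(S³/(24(L−S))) = √(41.316³/(24·5.301)) = 23.544685
iter 1: u=0.877395  f(a)=+2.078e-01  f'(a)=-4.859e-01  a ← 23.544685 − (+2.078e-01/-4.859e-01) = 23.972368
iter 2: u=0.861742  f(a)=+5.798e-03  f'(a)=-4.592e-01  a ← 23.972368 − (+5.798e-03/-4.592e-01) = 23.984995
iter 3: u=0.861288  f(a)=+4.799e-06  f'(a)=-4.584e-01  a ← 23.984995 − (+4.799e-06/-4.584e-01) = 23.985006
iter 4: u=0.861288  f(a)=+3.290e-12  f'(a)=-4.584e-01  a ← 23.985006 − (+3.290e-12/-4.584e-01) = 23.985006
converged: |Δa| < 1e-12 after 4 iterations
sag = a·(cosh(S/(2a)) − 1) = 23.985006·(cosh(0.861288) − 1) = 9.459974
T_max/T_min = cosh(S/(2a)) = 1.394412

a=23.985 sag=9.460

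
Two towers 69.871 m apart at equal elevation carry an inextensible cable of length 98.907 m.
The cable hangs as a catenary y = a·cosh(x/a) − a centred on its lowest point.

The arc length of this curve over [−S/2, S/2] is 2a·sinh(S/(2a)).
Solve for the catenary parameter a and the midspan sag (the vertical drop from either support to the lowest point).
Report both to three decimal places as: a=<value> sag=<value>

a=23.390 sag=31.316

seed: a₀ = √(S³/(24(L−S))) = √(69.871³/(24·29.036)) = 22.124396
iter 1: u=1.579049  f(a)=+3.842e+00  f'(a)=-3.340e+00  a ← 22.124396 − (+3.842e+00/-3.340e+00) = 23.274717
iter 2: u=1.501006  f(a)=+3.200e-01  f'(a)=-2.805e+00  a ← 23.274717 − (+3.200e-01/-2.805e+00) = 23.388799
iter 3: u=1.493685  f(a)=+2.665e-03  f'(a)=-2.759e+00  a ← 23.388799 − (+2.665e-03/-2.759e+00) = 23.389765
iter 4: u=1.493623  f(a)=+1.883e-07  f'(a)=-2.758e+00  a ← 23.389765 − (+1.883e-07/-2.758e+00) = 23.389765
iter 5: u=1.493623  f(a)=+0.000e+00  f'(a)=-2.758e+00  a ← 23.389765 − (+0.000e+00/-2.758e+00) = 23.389765
converged: |Δa| < 1e-12 after 5 iterations
sag = a·(cosh(S/(2a)) − 1) = 23.389765·(cosh(1.493623) − 1) = 31.316083
T_max/T_min = cosh(S/(2a)) = 2.338880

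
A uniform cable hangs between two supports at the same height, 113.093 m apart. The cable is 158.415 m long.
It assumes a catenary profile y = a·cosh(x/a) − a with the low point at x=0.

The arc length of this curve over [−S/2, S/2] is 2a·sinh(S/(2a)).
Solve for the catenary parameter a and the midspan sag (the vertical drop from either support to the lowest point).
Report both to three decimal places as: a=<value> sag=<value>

seed: a₀ = √(S³/(24(L−S))) = √(113.093³/(24·45.322)) = 36.466445
iter 1: u=1.550645  f(a)=+5.771e+00  f'(a)=-3.137e+00  a ← 36.466445 − (+5.771e+00/-3.137e+00) = 38.306215
iter 2: u=1.476170  f(a)=+4.655e-01  f'(a)=-2.650e+00  a ← 38.306215 − (+4.655e-01/-2.650e+00) = 38.481908
iter 3: u=1.469431  f(a)=+3.616e-03  f'(a)=-2.609e+00  a ← 38.481908 − (+3.616e-03/-2.609e+00) = 38.483294
iter 4: u=1.469378  f(a)=+2.219e-07  f'(a)=-2.608e+00  a ← 38.483294 − (+2.219e-07/-2.608e+00) = 38.483294
iter 5: u=1.469378  f(a)=+0.000e+00  f'(a)=-2.608e+00  a ← 38.483294 − (+0.000e+00/-2.608e+00) = 38.483294
converged: |Δa| < 1e-12 after 5 iterations
sag = a·(cosh(S/(2a)) − 1) = 38.483294·(cosh(1.469378) − 1) = 49.578003
T_max/T_min = cosh(S/(2a)) = 2.288299

a=38.483 sag=49.578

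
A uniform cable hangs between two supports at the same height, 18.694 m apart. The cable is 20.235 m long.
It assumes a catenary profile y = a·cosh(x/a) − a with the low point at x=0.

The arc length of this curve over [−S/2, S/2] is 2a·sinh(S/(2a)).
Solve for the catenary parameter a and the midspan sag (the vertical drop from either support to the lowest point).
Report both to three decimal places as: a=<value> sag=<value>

a=13.452 sag=3.380

seed: a₀ = √(S³/(24(L−S))) = √(18.694³/(24·1.541)) = 13.290656
iter 1: u=0.703276  f(a)=+3.856e-02  f'(a)=-2.436e-01  a ← 13.290656 − (+3.856e-02/-2.436e-01) = 13.448973
iter 2: u=0.694997  f(a)=+6.998e-04  f'(a)=-2.348e-01  a ← 13.448973 − (+6.998e-04/-2.348e-01) = 13.451953
iter 3: u=0.694843  f(a)=+2.400e-07  f'(a)=-2.346e-01  a ← 13.451953 − (+2.400e-07/-2.346e-01) = 13.451954
iter 4: u=0.694843  f(a)=+2.487e-14  f'(a)=-2.346e-01  a ← 13.451954 − (+2.487e-14/-2.346e-01) = 13.451954
converged: |Δa| < 1e-12 after 4 iterations
sag = a·(cosh(S/(2a)) − 1) = 13.451954·(cosh(0.694843) − 1) = 3.380125
T_max/T_min = cosh(S/(2a)) = 1.251274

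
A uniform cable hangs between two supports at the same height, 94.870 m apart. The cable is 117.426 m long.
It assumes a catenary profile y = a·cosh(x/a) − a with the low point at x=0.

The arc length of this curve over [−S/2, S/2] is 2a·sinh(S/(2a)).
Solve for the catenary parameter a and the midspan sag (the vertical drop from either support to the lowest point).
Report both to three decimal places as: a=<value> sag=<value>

a=41.060 sag=30.586

seed: a₀ = √(S³/(24(L−S))) = √(94.870³/(24·22.556)) = 39.715194
iter 1: u=1.194379  f(a)=+1.665e+00  f'(a)=-1.306e+00  a ← 39.715194 − (+1.665e+00/-1.306e+00) = 40.989375
iter 2: u=1.157251  f(a)=+8.347e-02  f'(a)=-1.178e+00  a ← 40.989375 − (+8.347e-02/-1.178e+00) = 41.060206
iter 3: u=1.155255  f(a)=+2.344e-04  f'(a)=-1.172e+00  a ← 41.060206 − (+2.344e-04/-1.172e+00) = 41.060406
iter 4: u=1.155249  f(a)=+1.859e-09  f'(a)=-1.172e+00  a ← 41.060406 − (+1.859e-09/-1.172e+00) = 41.060406
iter 5: u=1.155249  f(a)=-1.421e-14  f'(a)=-1.172e+00  a ← 41.060406 − (-1.421e-14/-1.172e+00) = 41.060406
converged: |Δa| < 1e-12 after 5 iterations
sag = a·(cosh(S/(2a)) − 1) = 41.060406·(cosh(1.155249) − 1) = 30.585761
T_max/T_min = cosh(S/(2a)) = 1.744897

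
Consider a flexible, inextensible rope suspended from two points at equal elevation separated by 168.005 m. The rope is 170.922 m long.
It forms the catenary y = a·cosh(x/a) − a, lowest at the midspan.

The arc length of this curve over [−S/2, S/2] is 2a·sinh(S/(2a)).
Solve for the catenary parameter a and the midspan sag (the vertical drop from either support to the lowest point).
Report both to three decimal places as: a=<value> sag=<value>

a=260.936 sag=13.639

seed: a₀ = √(S³/(24(L−S))) = √(168.005³/(24·2.917)) = 260.261228
iter 1: u=0.322762  f(a)=+1.523e-02  f'(a)=-2.265e-02  a ← 260.261228 − (+1.523e-02/-2.265e-02) = 260.933701
iter 2: u=0.321930  f(a)=+5.924e-05  f'(a)=-2.247e-02  a ← 260.933701 − (+5.924e-05/-2.247e-02) = 260.936337
iter 3: u=0.321927  f(a)=+9.037e-10  f'(a)=-2.247e-02  a ← 260.936337 − (+9.037e-10/-2.247e-02) = 260.936337
iter 4: u=0.321927  f(a)=+0.000e+00  f'(a)=-2.247e-02  a ← 260.936337 − (+0.000e+00/-2.247e-02) = 260.936337
converged: |Δa| < 1e-12 after 4 iterations
sag = a·(cosh(S/(2a)) − 1) = 260.936337·(cosh(0.321927) − 1) = 13.638524
T_max/T_min = cosh(S/(2a)) = 1.052268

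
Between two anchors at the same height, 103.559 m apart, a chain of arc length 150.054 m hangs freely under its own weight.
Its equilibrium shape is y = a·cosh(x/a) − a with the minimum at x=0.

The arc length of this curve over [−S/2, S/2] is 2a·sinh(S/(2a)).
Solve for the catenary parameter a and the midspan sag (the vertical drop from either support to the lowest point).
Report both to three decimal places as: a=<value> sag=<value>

seed: a₀ = √(S³/(24(L−S))) = √(103.559³/(24·46.495)) = 31.548087
iter 1: u=1.641288  f(a)=+6.680e+00  f'(a)=-3.822e+00  a ← 31.548087 − (+6.680e+00/-3.822e+00) = 33.295785
iter 2: u=1.555137  f(a)=+5.952e-01  f'(a)=-3.169e+00  a ← 33.295785 − (+5.952e-01/-3.169e+00) = 33.483644
iter 3: u=1.546412  f(a)=+5.748e-03  f'(a)=-3.108e+00  a ← 33.483644 − (+5.748e-03/-3.108e+00) = 33.485493
iter 4: u=1.546326  f(a)=+5.475e-07  f'(a)=-3.107e+00  a ← 33.485493 − (+5.475e-07/-3.107e+00) = 33.485494
iter 5: u=1.546326  f(a)=+2.842e-14  f'(a)=-3.107e+00  a ← 33.485494 − (+2.842e-14/-3.107e+00) = 33.485494
converged: |Δa| < 1e-12 after 5 iterations
sag = a·(cosh(S/(2a)) − 1) = 33.485494·(cosh(1.546326) − 1) = 48.674892
T_max/T_min = cosh(S/(2a)) = 2.453611

a=33.485 sag=48.675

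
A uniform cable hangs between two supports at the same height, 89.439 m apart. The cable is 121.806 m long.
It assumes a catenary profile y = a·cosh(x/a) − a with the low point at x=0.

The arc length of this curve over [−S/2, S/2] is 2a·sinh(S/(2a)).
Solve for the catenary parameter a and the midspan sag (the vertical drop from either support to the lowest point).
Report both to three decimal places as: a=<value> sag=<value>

a=31.875 sag=36.865

seed: a₀ = √(S³/(24(L−S))) = √(89.439³/(24·32.367)) = 30.348243
iter 1: u=1.473545  f(a)=+3.701e+00  f'(a)=-2.634e+00  a ← 30.348243 − (+3.701e+00/-2.634e+00) = 31.753638
iter 2: u=1.408327  f(a)=+2.726e-01  f'(a)=-2.259e+00  a ← 31.753638 − (+2.726e-01/-2.259e+00) = 31.874343
iter 3: u=1.402994  f(a)=+1.739e-03  f'(a)=-2.230e+00  a ← 31.874343 − (+1.739e-03/-2.230e+00) = 31.875123
iter 4: u=1.402959  f(a)=+7.178e-08  f'(a)=-2.230e+00  a ← 31.875123 − (+7.178e-08/-2.230e+00) = 31.875123
iter 5: u=1.402959  f(a)=-2.842e-14  f'(a)=-2.230e+00  a ← 31.875123 − (-2.842e-14/-2.230e+00) = 31.875123
converged: |Δa| < 1e-12 after 5 iterations
sag = a·(cosh(S/(2a)) − 1) = 31.875123·(cosh(1.402959) − 1) = 36.864959
T_max/T_min = cosh(S/(2a)) = 2.156543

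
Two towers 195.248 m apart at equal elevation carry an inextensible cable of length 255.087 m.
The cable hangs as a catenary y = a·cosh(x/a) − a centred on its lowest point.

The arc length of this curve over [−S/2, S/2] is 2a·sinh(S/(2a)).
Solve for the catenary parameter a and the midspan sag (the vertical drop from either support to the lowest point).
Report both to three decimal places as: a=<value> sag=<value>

seed: a₀ = √(S³/(24(L−S))) = √(195.248³/(24·59.839)) = 71.991647
iter 1: u=1.356046  f(a)=+5.749e+00  f'(a)=-1.989e+00  a ← 71.991647 − (+5.749e+00/-1.989e+00) = 74.882219
iter 2: u=1.303701  f(a)=+3.644e-01  f'(a)=-1.744e+00  a ← 74.882219 − (+3.644e-01/-1.744e+00) = 75.091149
iter 3: u=1.300073  f(a)=+1.683e-03  f'(a)=-1.728e+00  a ← 75.091149 − (+1.683e-03/-1.728e+00) = 75.092123
iter 4: u=1.300056  f(a)=+3.626e-08  f'(a)=-1.728e+00  a ← 75.092123 − (+3.626e-08/-1.728e+00) = 75.092123
iter 5: u=1.300056  f(a)=+0.000e+00  f'(a)=-1.728e+00  a ← 75.092123 − (+0.000e+00/-1.728e+00) = 75.092123
converged: |Δa| < 1e-12 after 5 iterations
sag = a·(cosh(S/(2a)) − 1) = 75.092123·(cosh(1.300056) − 1) = 72.915212
T_max/T_min = cosh(S/(2a)) = 1.971010

a=75.092 sag=72.915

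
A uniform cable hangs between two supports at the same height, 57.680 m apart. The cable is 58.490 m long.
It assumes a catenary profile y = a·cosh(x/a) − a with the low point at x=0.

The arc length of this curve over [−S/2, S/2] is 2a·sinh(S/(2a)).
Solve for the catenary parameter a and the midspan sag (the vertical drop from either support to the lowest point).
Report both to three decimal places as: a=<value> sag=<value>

seed: a₀ = √(S³/(24(L−S))) = √(57.680³/(24·0.810)) = 99.355004
iter 1: u=0.290272  f(a)=+3.419e-03  f'(a)=-1.644e-02  a ← 99.355004 − (+3.419e-03/-1.644e-02) = 99.562954
iter 2: u=0.289666  f(a)=+1.076e-05  f'(a)=-1.634e-02  a ← 99.562954 − (+1.076e-05/-1.634e-02) = 99.563613
iter 3: u=0.289664  f(a)=+1.074e-10  f'(a)=-1.634e-02  a ← 99.563613 − (+1.074e-10/-1.634e-02) = 99.563613
iter 4: u=0.289664  f(a)=+1.421e-14  f'(a)=-1.634e-02  a ← 99.563613 − (+1.421e-14/-1.634e-02) = 99.563613
converged: |Δa| < 1e-12 after 4 iterations
sag = a·(cosh(S/(2a)) − 1) = 99.563613·(cosh(0.289664) − 1) = 4.206243
T_max/T_min = cosh(S/(2a)) = 1.042247

a=99.564 sag=4.206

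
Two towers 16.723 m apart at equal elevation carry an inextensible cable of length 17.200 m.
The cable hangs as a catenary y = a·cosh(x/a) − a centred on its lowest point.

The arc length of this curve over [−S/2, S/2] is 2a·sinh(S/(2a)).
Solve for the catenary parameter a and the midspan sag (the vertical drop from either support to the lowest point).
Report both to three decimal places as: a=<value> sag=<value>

seed: a₀ = √(S³/(24(L−S))) = √(16.723³/(24·0.477)) = 20.211869
iter 1: u=0.413693  f(a)=+4.098e-03  f'(a)=-4.801e-02  a ← 20.211869 − (+4.098e-03/-4.801e-02) = 20.297230
iter 2: u=0.411953  f(a)=+2.611e-05  f'(a)=-4.740e-02  a ← 20.297230 − (+2.611e-05/-4.740e-02) = 20.297780
iter 3: u=0.411942  f(a)=+1.075e-09  f'(a)=-4.740e-02  a ← 20.297780 − (+1.075e-09/-4.740e-02) = 20.297780
iter 4: u=0.411942  f(a)=-3.553e-15  f'(a)=-4.740e-02  a ← 20.297780 − (-3.553e-15/-4.740e-02) = 20.297780
converged: |Δa| < 1e-12 after 4 iterations
sag = a·(cosh(S/(2a)) − 1) = 20.297780·(cosh(0.411942) − 1) = 1.746718
T_max/T_min = cosh(S/(2a)) = 1.086055

a=20.298 sag=1.747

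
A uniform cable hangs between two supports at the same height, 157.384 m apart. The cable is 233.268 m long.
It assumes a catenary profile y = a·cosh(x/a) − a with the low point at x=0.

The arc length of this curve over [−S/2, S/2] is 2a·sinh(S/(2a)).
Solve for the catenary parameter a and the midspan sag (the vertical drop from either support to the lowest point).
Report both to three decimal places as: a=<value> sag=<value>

a=49.299 sag=77.326

seed: a₀ = √(S³/(24(L−S))) = √(157.384³/(24·75.884)) = 46.265807
iter 1: u=1.700867  f(a)=+1.176e+01  f'(a)=-4.333e+00  a ← 46.265807 − (+1.176e+01/-4.333e+00) = 48.980825
iter 2: u=1.606588  f(a)=+1.115e+00  f'(a)=-3.547e+00  a ← 48.980825 − (+1.115e+00/-3.547e+00) = 49.295168
iter 3: u=1.596343  f(a)=+1.233e-02  f'(a)=-3.469e+00  a ← 49.295168 − (+1.233e-02/-3.469e+00) = 49.298723
iter 4: u=1.596228  f(a)=+1.546e-06  f'(a)=-3.468e+00  a ← 49.298723 − (+1.546e-06/-3.468e+00) = 49.298724
iter 5: u=1.596228  f(a)=+2.842e-14  f'(a)=-3.468e+00  a ← 49.298724 − (+2.842e-14/-3.468e+00) = 49.298724
converged: |Δa| < 1e-12 after 5 iterations
sag = a·(cosh(S/(2a)) − 1) = 49.298724·(cosh(1.596228) − 1) = 77.326132
T_max/T_min = cosh(S/(2a)) = 2.568522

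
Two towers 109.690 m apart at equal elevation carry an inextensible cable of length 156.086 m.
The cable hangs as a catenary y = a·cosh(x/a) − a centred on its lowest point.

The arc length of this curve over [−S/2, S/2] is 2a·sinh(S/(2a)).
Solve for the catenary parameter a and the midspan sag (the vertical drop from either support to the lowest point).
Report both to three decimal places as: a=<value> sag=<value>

a=36.429 sag=49.698

seed: a₀ = √(S³/(24(L−S))) = √(109.690³/(24·46.396)) = 34.427435
iter 1: u=1.593061  f(a)=+6.256e+00  f'(a)=-3.444e+00  a ← 34.427435 − (+6.256e+00/-3.444e+00) = 36.243722
iter 2: u=1.513228  f(a)=+5.292e-01  f'(a)=-2.884e+00  a ← 36.243722 − (+5.292e-01/-2.884e+00) = 36.427195
iter 3: u=1.505606  f(a)=+4.559e-03  f'(a)=-2.835e+00  a ← 36.427195 − (+4.559e-03/-2.835e+00) = 36.428803
iter 4: u=1.505539  f(a)=+3.449e-07  f'(a)=-2.834e+00  a ← 36.428803 − (+3.449e-07/-2.834e+00) = 36.428803
iter 5: u=1.505539  f(a)=-2.842e-14  f'(a)=-2.834e+00  a ← 36.428803 − (-2.842e-14/-2.834e+00) = 36.428803
converged: |Δa| < 1e-12 after 5 iterations
sag = a·(cosh(S/(2a)) − 1) = 36.428803·(cosh(1.505539) − 1) = 49.697659
T_max/T_min = cosh(S/(2a)) = 2.364241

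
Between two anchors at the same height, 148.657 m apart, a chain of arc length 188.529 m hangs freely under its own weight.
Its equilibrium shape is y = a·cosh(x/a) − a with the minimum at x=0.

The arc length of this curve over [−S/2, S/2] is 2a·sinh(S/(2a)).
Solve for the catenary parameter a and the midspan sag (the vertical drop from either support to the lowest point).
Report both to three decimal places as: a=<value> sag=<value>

a=60.817 sag=51.364

seed: a₀ = √(S³/(24(L−S))) = √(148.657³/(24·39.872)) = 58.592012
iter 1: u=1.268577  f(a)=+3.334e+00  f'(a)=-1.593e+00  a ← 58.592012 − (+3.334e+00/-1.593e+00) = 60.684916
iter 2: u=1.224827  f(a)=+1.870e-01  f'(a)=-1.419e+00  a ← 60.684916 − (+1.870e-01/-1.419e+00) = 60.816684
iter 3: u=1.222173  f(a)=+6.653e-04  f'(a)=-1.409e+00  a ← 60.816684 − (+6.653e-04/-1.409e+00) = 60.817156
iter 4: u=1.222163  f(a)=+8.489e-09  f'(a)=-1.409e+00  a ← 60.817156 − (+8.489e-09/-1.409e+00) = 60.817156
iter 5: u=1.222163  f(a)=+2.842e-14  f'(a)=-1.409e+00  a ← 60.817156 − (+2.842e-14/-1.409e+00) = 60.817156
converged: |Δa| < 1e-12 after 5 iterations
sag = a·(cosh(S/(2a)) − 1) = 60.817156·(cosh(1.222163) − 1) = 51.363602
T_max/T_min = cosh(S/(2a)) = 1.844558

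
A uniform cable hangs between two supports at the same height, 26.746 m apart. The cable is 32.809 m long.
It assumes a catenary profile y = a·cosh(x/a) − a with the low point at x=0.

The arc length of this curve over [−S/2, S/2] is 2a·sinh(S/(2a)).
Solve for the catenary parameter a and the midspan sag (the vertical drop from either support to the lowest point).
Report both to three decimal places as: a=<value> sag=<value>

seed: a₀ = √(S³/(24(L−S))) = √(26.746³/(24·6.063)) = 11.466711
iter 1: u=1.166246  f(a)=+4.259e-01  f'(a)=-1.208e+00  a ← 11.466711 − (+4.259e-01/-1.208e+00) = 11.819158
iter 2: u=1.131468  f(a)=+2.043e-02  f'(a)=-1.095e+00  a ← 11.819158 − (+2.043e-02/-1.095e+00) = 11.837811
iter 3: u=1.129685  f(a)=+5.222e-05  f'(a)=-1.090e+00  a ← 11.837811 − (+5.222e-05/-1.090e+00) = 11.837859
iter 4: u=1.129681  f(a)=+3.432e-10  f'(a)=-1.089e+00  a ← 11.837859 − (+3.432e-10/-1.089e+00) = 11.837859
iter 5: u=1.129681  f(a)=+1.421e-14  f'(a)=-1.089e+00  a ← 11.837859 − (+1.421e-14/-1.089e+00) = 11.837859
converged: |Δa| < 1e-12 after 5 iterations
sag = a·(cosh(S/(2a)) − 1) = 11.837859·(cosh(1.129681) − 1) = 8.391885
T_max/T_min = cosh(S/(2a)) = 1.708902

a=11.838 sag=8.392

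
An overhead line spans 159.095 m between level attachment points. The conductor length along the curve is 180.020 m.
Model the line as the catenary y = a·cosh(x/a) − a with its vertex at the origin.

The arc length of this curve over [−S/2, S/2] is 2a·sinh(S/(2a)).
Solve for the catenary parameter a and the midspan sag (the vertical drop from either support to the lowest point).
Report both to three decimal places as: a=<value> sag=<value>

a=91.262 sag=36.920

seed: a₀ = √(S³/(24(L−S))) = √(159.095³/(24·20.925)) = 89.546052
iter 1: u=0.888342  f(a)=+8.413e-01  f'(a)=-5.053e-01  a ← 89.546052 − (+8.413e-01/-5.053e-01) = 91.211092
iter 2: u=0.872125  f(a)=+2.404e-02  f'(a)=-4.768e-01  a ← 91.211092 − (+2.404e-02/-4.768e-01) = 91.261511
iter 3: u=0.871643  f(a)=+2.091e-05  f'(a)=-4.760e-01  a ← 91.261511 − (+2.091e-05/-4.760e-01) = 91.261555
iter 4: u=0.871643  f(a)=+1.583e-11  f'(a)=-4.760e-01  a ← 91.261555 − (+1.583e-11/-4.760e-01) = 91.261555
converged: |Δa| < 1e-12 after 4 iterations
sag = a·(cosh(S/(2a)) − 1) = 91.261555·(cosh(0.871643) − 1) = 36.919846
T_max/T_min = cosh(S/(2a)) = 1.404550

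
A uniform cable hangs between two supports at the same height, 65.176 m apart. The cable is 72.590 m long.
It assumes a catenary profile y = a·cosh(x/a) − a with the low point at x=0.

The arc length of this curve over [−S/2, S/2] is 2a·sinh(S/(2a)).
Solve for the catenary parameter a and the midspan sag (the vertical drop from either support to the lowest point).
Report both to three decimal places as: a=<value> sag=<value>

a=40.102 sag=13.986

seed: a₀ = √(S³/(24(L−S))) = √(65.176³/(24·7.414)) = 39.445698
iter 1: u=0.826148  f(a)=+2.572e-01  f'(a)=-4.022e-01  a ← 39.445698 − (+2.572e-01/-4.022e-01) = 40.085086
iter 2: u=0.812971  f(a)=+6.386e-03  f'(a)=-3.824e-01  a ← 40.085086 − (+6.386e-03/-3.824e-01) = 40.101784
iter 3: u=0.812632  f(a)=+4.160e-06  f'(a)=-3.819e-01  a ← 40.101784 − (+4.160e-06/-3.819e-01) = 40.101795
iter 4: u=0.812632  f(a)=+1.776e-12  f'(a)=-3.819e-01  a ← 40.101795 − (+1.776e-12/-3.819e-01) = 40.101795
converged: |Δa| < 1e-12 after 4 iterations
sag = a·(cosh(S/(2a)) − 1) = 40.101795·(cosh(0.812632) − 1) = 13.985921
T_max/T_min = cosh(S/(2a)) = 1.348760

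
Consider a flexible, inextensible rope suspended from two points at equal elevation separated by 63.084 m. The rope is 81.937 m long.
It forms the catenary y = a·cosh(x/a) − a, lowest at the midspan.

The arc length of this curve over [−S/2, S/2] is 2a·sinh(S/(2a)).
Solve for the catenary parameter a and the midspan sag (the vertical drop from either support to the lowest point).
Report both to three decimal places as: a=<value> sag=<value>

seed: a₀ = √(S³/(24(L−S))) = √(63.084³/(24·18.853)) = 23.554993
iter 1: u=1.339079  f(a)=+1.764e+00  f'(a)=-1.907e+00  a ← 23.554993 − (+1.764e+00/-1.907e+00) = 24.480251
iter 2: u=1.288467  f(a)=+1.093e-01  f'(a)=-1.677e+00  a ← 24.480251 − (+1.093e-01/-1.677e+00) = 24.545405
iter 3: u=1.285047  f(a)=+4.805e-04  f'(a)=-1.663e+00  a ← 24.545405 − (+4.805e-04/-1.663e+00) = 24.545694
iter 4: u=1.285032  f(a)=+9.380e-09  f'(a)=-1.662e+00  a ← 24.545694 − (+9.380e-09/-1.662e+00) = 24.545694
iter 5: u=1.285032  f(a)=+0.000e+00  f'(a)=-1.662e+00  a ← 24.545694 − (+0.000e+00/-1.662e+00) = 24.545694
converged: |Δa| < 1e-12 after 5 iterations
sag = a·(cosh(S/(2a)) − 1) = 24.545694·(cosh(1.285032) − 1) = 23.213170
T_max/T_min = cosh(S/(2a)) = 1.945712

a=24.546 sag=23.213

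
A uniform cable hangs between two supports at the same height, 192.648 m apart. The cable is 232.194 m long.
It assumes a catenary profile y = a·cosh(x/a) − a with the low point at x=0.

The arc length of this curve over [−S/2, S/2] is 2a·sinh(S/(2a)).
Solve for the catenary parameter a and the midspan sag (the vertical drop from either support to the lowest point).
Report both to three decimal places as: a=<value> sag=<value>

a=89.349 sag=57.149

seed: a₀ = √(S³/(24(L−S))) = √(192.648³/(24·39.546)) = 86.794030
iter 1: u=1.109800  f(a)=+2.508e+00  f'(a)=-1.029e+00  a ← 86.794030 − (+2.508e+00/-1.029e+00) = 89.232424
iter 2: u=1.079473  f(a)=+1.096e-01  f'(a)=-9.405e-01  a ← 89.232424 − (+1.096e-01/-9.405e-01) = 89.348937
iter 3: u=1.078065  f(a)=+2.303e-04  f'(a)=-9.365e-01  a ← 89.348937 − (+2.303e-04/-9.365e-01) = 89.349183
iter 4: u=1.078062  f(a)=+1.022e-09  f'(a)=-9.365e-01  a ← 89.349183 − (+1.022e-09/-9.365e-01) = 89.349183
iter 5: u=1.078062  f(a)=+2.842e-14  f'(a)=-9.365e-01  a ← 89.349183 − (+2.842e-14/-9.365e-01) = 89.349183
converged: |Δa| < 1e-12 after 5 iterations
sag = a·(cosh(S/(2a)) − 1) = 89.349183·(cosh(1.078062) − 1) = 57.149247
T_max/T_min = cosh(S/(2a)) = 1.639617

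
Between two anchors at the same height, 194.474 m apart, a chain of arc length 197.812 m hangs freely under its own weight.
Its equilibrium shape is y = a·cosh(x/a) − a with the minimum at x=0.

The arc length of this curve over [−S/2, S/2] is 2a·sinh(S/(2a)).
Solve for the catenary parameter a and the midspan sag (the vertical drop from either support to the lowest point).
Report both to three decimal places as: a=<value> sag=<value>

seed: a₀ = √(S³/(24(L−S))) = √(194.474³/(24·3.338)) = 303.000631
iter 1: u=0.320914  f(a)=+1.723e-02  f'(a)=-2.226e-02  a ← 303.000631 − (+1.723e-02/-2.226e-02) = 303.774663
iter 2: u=0.320096  f(a)=+6.625e-05  f'(a)=-2.209e-02  a ← 303.774663 − (+6.625e-05/-2.209e-02) = 303.777662
iter 3: u=0.320093  f(a)=+9.877e-10  f'(a)=-2.209e-02  a ← 303.777662 − (+9.877e-10/-2.209e-02) = 303.777662
iter 4: u=0.320093  f(a)=-2.842e-14  f'(a)=-2.209e-02  a ← 303.777662 − (-2.842e-14/-2.209e-02) = 303.777662
converged: |Δa| < 1e-12 after 4 iterations
sag = a·(cosh(S/(2a)) − 1) = 303.777662·(cosh(0.320093) − 1) = 15.695756
T_max/T_min = cosh(S/(2a)) = 1.051669

a=303.778 sag=15.696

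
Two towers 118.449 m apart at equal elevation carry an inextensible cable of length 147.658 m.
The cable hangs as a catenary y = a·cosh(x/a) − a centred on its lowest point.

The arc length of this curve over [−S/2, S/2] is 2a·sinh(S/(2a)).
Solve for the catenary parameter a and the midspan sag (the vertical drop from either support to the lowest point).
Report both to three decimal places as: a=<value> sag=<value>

a=50.397 sag=38.993

seed: a₀ = √(S³/(24(L−S))) = √(118.449³/(24·29.209)) = 48.689255
iter 1: u=1.216377  f(a)=+2.239e+00  f'(a)=-1.387e+00  a ← 48.689255 − (+2.239e+00/-1.387e+00) = 50.303235
iter 2: u=1.177350  f(a)=+1.161e-01  f'(a)=-1.246e+00  a ← 50.303235 − (+1.161e-01/-1.246e+00) = 50.396399
iter 3: u=1.175173  f(a)=+3.504e-04  f'(a)=-1.239e+00  a ← 50.396399 − (+3.504e-04/-1.239e+00) = 50.396682
iter 4: u=1.175167  f(a)=+3.210e-09  f'(a)=-1.239e+00  a ← 50.396682 − (+3.210e-09/-1.239e+00) = 50.396682
iter 5: u=1.175167  f(a)=+0.000e+00  f'(a)=-1.239e+00  a ← 50.396682 − (+0.000e+00/-1.239e+00) = 50.396682
converged: |Δa| < 1e-12 after 5 iterations
sag = a·(cosh(S/(2a)) − 1) = 50.396682·(cosh(1.175167) − 1) = 38.993176
T_max/T_min = cosh(S/(2a)) = 1.773725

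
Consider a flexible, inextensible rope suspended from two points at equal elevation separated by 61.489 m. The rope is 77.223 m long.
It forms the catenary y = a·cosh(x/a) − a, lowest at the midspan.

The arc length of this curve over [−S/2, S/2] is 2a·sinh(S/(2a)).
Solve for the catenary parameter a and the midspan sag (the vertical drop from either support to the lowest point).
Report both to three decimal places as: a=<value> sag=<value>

seed: a₀ = √(S³/(24(L−S))) = √(61.489³/(24·15.734)) = 24.812524
iter 1: u=1.239072  f(a)=+1.253e+00  f'(a)=-1.474e+00  a ← 24.812524 − (+1.253e+00/-1.474e+00) = 25.662584
iter 2: u=1.198028  f(a)=+6.727e-02  f'(a)=-1.320e+00  a ← 25.662584 − (+6.727e-02/-1.320e+00) = 25.713562
iter 3: u=1.195653  f(a)=+2.182e-04  f'(a)=-1.311e+00  a ← 25.713562 − (+2.182e-04/-1.311e+00) = 25.713729
iter 4: u=1.195645  f(a)=+2.313e-09  f'(a)=-1.311e+00  a ← 25.713729 − (+2.313e-09/-1.311e+00) = 25.713729
iter 5: u=1.195645  f(a)=-2.842e-14  f'(a)=-1.311e+00  a ← 25.713729 − (-2.842e-14/-1.311e+00) = 25.713729
converged: |Δa| < 1e-12 after 5 iterations
sag = a·(cosh(S/(2a)) − 1) = 25.713729·(cosh(1.195645) − 1) = 20.676397
T_max/T_min = cosh(S/(2a)) = 1.804100

a=25.714 sag=20.676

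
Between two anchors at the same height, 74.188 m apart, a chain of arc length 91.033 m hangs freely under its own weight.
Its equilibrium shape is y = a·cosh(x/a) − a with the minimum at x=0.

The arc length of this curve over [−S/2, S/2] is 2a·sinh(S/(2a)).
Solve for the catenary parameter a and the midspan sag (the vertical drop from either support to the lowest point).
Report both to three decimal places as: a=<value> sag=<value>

seed: a₀ = √(S³/(24(L−S))) = √(74.188³/(24·16.845)) = 31.780401
iter 1: u=1.167197  f(a)=+1.185e+00  f'(a)=-1.212e+00  a ← 31.780401 − (+1.185e+00/-1.212e+00) = 32.758660
iter 2: u=1.132342  f(a)=+5.693e-02  f'(a)=-1.098e+00  a ← 32.758660 − (+5.693e-02/-1.098e+00) = 32.810519
iter 3: u=1.130552  f(a)=+1.460e-04  f'(a)=-1.092e+00  a ← 32.810519 − (+1.460e-04/-1.092e+00) = 32.810653
iter 4: u=1.130547  f(a)=+9.658e-10  f'(a)=-1.092e+00  a ← 32.810653 − (+9.658e-10/-1.092e+00) = 32.810653
iter 5: u=1.130547  f(a)=+0.000e+00  f'(a)=-1.092e+00  a ← 32.810653 − (+0.000e+00/-1.092e+00) = 32.810653
converged: |Δa| < 1e-12 after 5 iterations
sag = a·(cosh(S/(2a)) − 1) = 32.810653·(cosh(1.130547) − 1) = 23.298978
T_max/T_min = cosh(S/(2a)) = 1.710104

a=32.811 sag=23.299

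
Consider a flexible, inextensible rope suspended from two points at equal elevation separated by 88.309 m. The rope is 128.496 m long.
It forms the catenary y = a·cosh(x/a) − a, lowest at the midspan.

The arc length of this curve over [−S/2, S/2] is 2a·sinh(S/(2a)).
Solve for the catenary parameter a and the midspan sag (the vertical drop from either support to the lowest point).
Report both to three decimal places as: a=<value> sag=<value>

seed: a₀ = √(S³/(24(L−S))) = √(88.309³/(24·40.187)) = 26.721389
iter 1: u=1.652403  f(a)=+5.857e+00  f'(a)=-3.913e+00  a ← 26.721389 − (+5.857e+00/-3.913e+00) = 28.218030
iter 2: u=1.564762  f(a)=+5.281e-01  f'(a)=-3.237e+00  a ← 28.218030 − (+5.281e-01/-3.237e+00) = 28.381180
iter 3: u=1.555767  f(a)=+5.233e-03  f'(a)=-3.173e+00  a ← 28.381180 − (+5.233e-03/-3.173e+00) = 28.382829
iter 4: u=1.555676  f(a)=+5.251e-07  f'(a)=-3.172e+00  a ← 28.382829 − (+5.251e-07/-3.172e+00) = 28.382829
iter 5: u=1.555676  f(a)=+2.842e-14  f'(a)=-3.172e+00  a ← 28.382829 − (+2.842e-14/-3.172e+00) = 28.382829
converged: |Δa| < 1e-12 after 5 iterations
sag = a·(cosh(S/(2a)) − 1) = 28.382829·(cosh(1.555676) − 1) = 41.855269
T_max/T_min = cosh(S/(2a)) = 2.474669

a=28.383 sag=41.855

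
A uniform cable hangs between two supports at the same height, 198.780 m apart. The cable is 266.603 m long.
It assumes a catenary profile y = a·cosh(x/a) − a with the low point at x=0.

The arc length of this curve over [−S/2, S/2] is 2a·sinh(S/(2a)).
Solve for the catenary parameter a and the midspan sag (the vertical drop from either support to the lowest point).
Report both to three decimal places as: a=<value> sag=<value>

a=72.773 sag=79.099

seed: a₀ = √(S³/(24(L−S))) = √(198.780³/(24·67.823)) = 69.464819
iter 1: u=1.430796  f(a)=+7.290e+00  f'(a)=-2.383e+00  a ← 69.464819 − (+7.290e+00/-2.383e+00) = 72.524380
iter 2: u=1.370436  f(a)=+5.093e-01  f'(a)=-2.061e+00  a ← 72.524380 − (+5.093e-01/-2.061e+00) = 72.771566
iter 3: u=1.365781  f(a)=+2.899e-03  f'(a)=-2.037e+00  a ← 72.771566 − (+2.899e-03/-2.037e+00) = 72.772989
iter 4: u=1.365754  f(a)=+9.508e-08  f'(a)=-2.037e+00  a ← 72.772989 − (+9.508e-08/-2.037e+00) = 72.772989
iter 5: u=1.365754  f(a)=+0.000e+00  f'(a)=-2.037e+00  a ← 72.772989 − (+0.000e+00/-2.037e+00) = 72.772989
converged: |Δa| < 1e-12 after 5 iterations
sag = a·(cosh(S/(2a)) − 1) = 72.772989·(cosh(1.365754) − 1) = 79.099319
T_max/T_min = cosh(S/(2a)) = 2.086932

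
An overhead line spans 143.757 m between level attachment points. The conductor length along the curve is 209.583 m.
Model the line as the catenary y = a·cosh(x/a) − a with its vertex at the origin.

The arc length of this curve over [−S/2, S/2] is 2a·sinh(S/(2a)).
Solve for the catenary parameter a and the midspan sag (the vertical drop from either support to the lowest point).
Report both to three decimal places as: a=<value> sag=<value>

seed: a₀ = √(S³/(24(L−S))) = √(143.757³/(24·65.826)) = 43.364980
iter 1: u=1.657524  f(a)=+9.657e+00  f'(a)=-3.956e+00  a ← 43.364980 − (+9.657e+00/-3.956e+00) = 45.806036
iter 2: u=1.569193  f(a)=+8.754e-01  f'(a)=-3.269e+00  a ← 45.806036 − (+8.754e-01/-3.269e+00) = 46.073859
iter 3: u=1.560071  f(a)=+8.777e-03  f'(a)=-3.203e+00  a ← 46.073859 − (+8.777e-03/-3.203e+00) = 46.076599
iter 4: u=1.559978  f(a)=+9.020e-07  f'(a)=-3.203e+00  a ← 46.076599 − (+9.020e-07/-3.203e+00) = 46.076599
iter 5: u=1.559978  f(a)=+0.000e+00  f'(a)=-3.203e+00  a ← 46.076599 − (+0.000e+00/-3.203e+00) = 46.076599
converged: |Δa| < 1e-12 after 5 iterations
sag = a·(cosh(S/(2a)) − 1) = 46.076599·(cosh(1.559978) − 1) = 68.397465
T_max/T_min = cosh(S/(2a)) = 2.484430

a=46.077 sag=68.397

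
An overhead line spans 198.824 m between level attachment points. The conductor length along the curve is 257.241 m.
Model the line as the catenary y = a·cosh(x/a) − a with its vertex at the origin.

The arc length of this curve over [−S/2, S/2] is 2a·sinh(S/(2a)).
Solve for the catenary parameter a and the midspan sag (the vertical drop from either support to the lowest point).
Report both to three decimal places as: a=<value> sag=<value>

a=77.973 sag=72.437

seed: a₀ = √(S³/(24(L−S))) = √(198.824³/(24·58.417)) = 74.873471
iter 1: u=1.327733  f(a)=+5.371e+00  f'(a)=-1.853e+00  a ← 74.873471 − (+5.371e+00/-1.853e+00) = 77.771174
iter 2: u=1.278263  f(a)=+3.275e-01  f'(a)=-1.634e+00  a ← 77.771174 − (+3.275e-01/-1.634e+00) = 77.971659
iter 3: u=1.274976  f(a)=+1.393e-03  f'(a)=-1.620e+00  a ← 77.971659 − (+1.393e-03/-1.620e+00) = 77.972519
iter 4: u=1.274962  f(a)=+2.544e-08  f'(a)=-1.620e+00  a ← 77.972519 − (+2.544e-08/-1.620e+00) = 77.972519
iter 5: u=1.274962  f(a)=+5.684e-14  f'(a)=-1.620e+00  a ← 77.972519 − (+5.684e-14/-1.620e+00) = 77.972519
converged: |Δa| < 1e-12 after 5 iterations
sag = a·(cosh(S/(2a)) − 1) = 77.972519·(cosh(1.274962) − 1) = 72.436745
T_max/T_min = cosh(S/(2a)) = 1.929004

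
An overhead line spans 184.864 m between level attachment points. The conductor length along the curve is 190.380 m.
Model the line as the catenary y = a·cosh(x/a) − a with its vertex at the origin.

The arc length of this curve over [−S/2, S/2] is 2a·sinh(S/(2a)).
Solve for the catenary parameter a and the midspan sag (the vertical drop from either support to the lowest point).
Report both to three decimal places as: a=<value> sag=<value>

a=219.425 sag=19.758

seed: a₀ = √(S³/(24(L−S))) = √(184.864³/(24·5.516)) = 218.454386
iter 1: u=0.423118  f(a)=+4.959e-02  f'(a)=-5.141e-02  a ← 218.454386 − (+4.959e-02/-5.141e-02) = 219.418927
iter 2: u=0.421258  f(a)=+3.303e-04  f'(a)=-5.073e-02  a ← 219.418927 − (+3.303e-04/-5.073e-02) = 219.425439
iter 3: u=0.421246  f(a)=+1.488e-08  f'(a)=-5.072e-02  a ← 219.425439 − (+1.488e-08/-5.072e-02) = 219.425439
iter 4: u=0.421246  f(a)=-2.842e-14  f'(a)=-5.072e-02  a ← 219.425439 − (-2.842e-14/-5.072e-02) = 219.425439
converged: |Δa| < 1e-12 after 4 iterations
sag = a·(cosh(S/(2a)) − 1) = 219.425439·(cosh(0.421246) − 1) = 19.757879
T_max/T_min = cosh(S/(2a)) = 1.090044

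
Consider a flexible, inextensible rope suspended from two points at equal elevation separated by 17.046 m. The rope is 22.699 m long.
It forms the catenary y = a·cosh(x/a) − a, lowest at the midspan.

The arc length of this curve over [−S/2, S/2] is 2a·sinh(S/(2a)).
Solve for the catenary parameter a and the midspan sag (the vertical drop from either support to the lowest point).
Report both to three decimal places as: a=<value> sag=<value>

a=6.322 sag=6.669

seed: a₀ = √(S³/(24(L−S))) = √(17.046³/(24·5.653)) = 6.042110
iter 1: u=1.410600  f(a)=+5.898e-01  f'(a)=-2.271e+00  a ← 6.042110 − (+5.898e-01/-2.271e+00) = 6.301825
iter 2: u=1.352465  f(a)=+4.016e-02  f'(a)=-1.971e+00  a ← 6.301825 − (+4.016e-02/-1.971e+00) = 6.322197
iter 3: u=1.348107  f(a)=+2.163e-04  f'(a)=-1.950e+00  a ← 6.322197 − (+2.163e-04/-1.950e+00) = 6.322308
iter 4: u=1.348084  f(a)=+6.348e-09  f'(a)=-1.950e+00  a ← 6.322308 − (+6.348e-09/-1.950e+00) = 6.322308
iter 5: u=1.348084  f(a)=-3.553e-15  f'(a)=-1.950e+00  a ← 6.322308 − (-3.553e-15/-1.950e+00) = 6.322308
converged: |Δa| < 1e-12 after 5 iterations
sag = a·(cosh(S/(2a)) − 1) = 6.322308·(cosh(1.348084) − 1) = 6.669333
T_max/T_min = cosh(S/(2a)) = 2.054889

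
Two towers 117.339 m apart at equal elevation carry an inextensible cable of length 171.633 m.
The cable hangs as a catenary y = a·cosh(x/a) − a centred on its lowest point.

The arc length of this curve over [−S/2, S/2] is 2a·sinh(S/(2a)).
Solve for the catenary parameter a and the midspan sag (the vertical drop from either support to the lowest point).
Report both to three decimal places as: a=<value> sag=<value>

seed: a₀ = √(S³/(24(L−S))) = √(117.339³/(24·54.294)) = 35.211298
iter 1: u=1.666212  f(a)=+8.055e+00  f'(a)=-4.029e+00  a ← 35.211298 − (+8.055e+00/-4.029e+00) = 37.210228
iter 2: u=1.576704  f(a)=+7.368e-01  f'(a)=-3.323e+00  a ← 37.210228 − (+7.368e-01/-3.323e+00) = 37.431944
iter 3: u=1.567364  f(a)=+7.536e-03  f'(a)=-3.255e+00  a ← 37.431944 − (+7.536e-03/-3.255e+00) = 37.434259
iter 4: u=1.567268  f(a)=+8.063e-07  f'(a)=-3.255e+00  a ← 37.434259 − (+8.063e-07/-3.255e+00) = 37.434260
iter 5: u=1.567268  f(a)=-2.842e-14  f'(a)=-3.255e+00  a ← 37.434260 − (-2.842e-14/-3.255e+00) = 37.434260
converged: |Δa| < 1e-12 after 5 iterations
sag = a·(cosh(S/(2a)) − 1) = 37.434260·(cosh(1.567268) − 1) = 56.191567
T_max/T_min = cosh(S/(2a)) = 2.501073

a=37.434 sag=56.192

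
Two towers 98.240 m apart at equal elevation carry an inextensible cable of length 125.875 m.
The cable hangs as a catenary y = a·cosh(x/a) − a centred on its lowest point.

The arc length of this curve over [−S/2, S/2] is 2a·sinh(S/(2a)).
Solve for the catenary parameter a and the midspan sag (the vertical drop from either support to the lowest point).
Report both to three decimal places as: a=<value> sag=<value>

a=39.311 sag=34.895

seed: a₀ = √(S³/(24(L−S))) = √(98.240³/(24·27.635)) = 37.809173
iter 1: u=1.299156  f(a)=+2.428e+00  f'(a)=-1.724e+00  a ← 37.809173 − (+2.428e+00/-1.724e+00) = 39.217661
iter 2: u=1.252497  f(a)=+1.423e-01  f'(a)=-1.527e+00  a ← 39.217661 − (+1.423e-01/-1.527e+00) = 39.310818
iter 3: u=1.249529  f(a)=+5.558e-04  f'(a)=-1.515e+00  a ← 39.310818 − (+5.558e-04/-1.515e+00) = 39.311185
iter 4: u=1.249517  f(a)=+8.553e-09  f'(a)=-1.515e+00  a ← 39.311185 − (+8.553e-09/-1.515e+00) = 39.311185
iter 5: u=1.249517  f(a)=-1.421e-14  f'(a)=-1.515e+00  a ← 39.311185 − (-1.421e-14/-1.515e+00) = 39.311185
converged: |Δa| < 1e-12 after 5 iterations
sag = a·(cosh(S/(2a)) − 1) = 39.311185·(cosh(1.249517) − 1) = 34.894598
T_max/T_min = cosh(S/(2a)) = 1.887651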